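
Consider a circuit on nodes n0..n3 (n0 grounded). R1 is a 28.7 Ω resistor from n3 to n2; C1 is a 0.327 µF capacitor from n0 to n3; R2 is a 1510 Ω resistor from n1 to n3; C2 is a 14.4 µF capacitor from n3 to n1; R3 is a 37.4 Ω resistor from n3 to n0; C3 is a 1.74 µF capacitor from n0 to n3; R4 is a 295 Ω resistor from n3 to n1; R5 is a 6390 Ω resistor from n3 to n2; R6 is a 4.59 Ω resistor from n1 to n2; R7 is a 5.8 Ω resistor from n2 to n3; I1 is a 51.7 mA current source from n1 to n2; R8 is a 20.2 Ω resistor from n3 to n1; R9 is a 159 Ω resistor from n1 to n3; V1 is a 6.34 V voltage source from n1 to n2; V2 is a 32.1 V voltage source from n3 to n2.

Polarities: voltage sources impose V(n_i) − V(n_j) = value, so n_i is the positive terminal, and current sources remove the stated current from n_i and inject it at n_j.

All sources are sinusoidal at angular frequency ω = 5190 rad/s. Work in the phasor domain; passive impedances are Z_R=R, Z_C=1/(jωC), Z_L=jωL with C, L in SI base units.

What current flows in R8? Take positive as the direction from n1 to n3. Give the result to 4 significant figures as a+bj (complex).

-1.275+0.000j A

Element admittances at ω=5190 rad/s:
  Y(R1) = 0.03484+0.000j S between n3,n2
  Y(C1) = 0.000+0.001697j S between n0,n3
  Y(R2) = 0.0006623+0.000j S between n1,n3
  Y(C2) = 0.000+0.07474j S between n3,n1
  Y(R3) = 0.02674+0.000j S between n3,n0
  Y(C3) = 0.000+0.009031j S between n0,n3
  Y(R4) = 0.003390+0.000j S between n3,n1
  Y(R5) = 0.0001565+0.000j S between n3,n2
  Y(R6) = 0.2179+0.000j S between n1,n2
  Y(R7) = 0.1724+0.000j S between n2,n3
  I1: injects 0.0517 A into n2 (from n1)
  Y(R8) = 0.04950+0.000j S between n3,n1
  Y(R9) = 0.006289+0.000j S between n1,n3
  V1: constraint V(n1)−V(n2) = 6.34
  V2: constraint V(n3)−V(n2) = 32.1
Assemble and solve the 5×5 MNA system:
  V(n1)=-25.76+0.000j  V(n2)=-32.10+0.000j  V(n3)=0.000+0.000j
  i(V1)=0.1087+1.925j  i(V2)=-8.200-1.925j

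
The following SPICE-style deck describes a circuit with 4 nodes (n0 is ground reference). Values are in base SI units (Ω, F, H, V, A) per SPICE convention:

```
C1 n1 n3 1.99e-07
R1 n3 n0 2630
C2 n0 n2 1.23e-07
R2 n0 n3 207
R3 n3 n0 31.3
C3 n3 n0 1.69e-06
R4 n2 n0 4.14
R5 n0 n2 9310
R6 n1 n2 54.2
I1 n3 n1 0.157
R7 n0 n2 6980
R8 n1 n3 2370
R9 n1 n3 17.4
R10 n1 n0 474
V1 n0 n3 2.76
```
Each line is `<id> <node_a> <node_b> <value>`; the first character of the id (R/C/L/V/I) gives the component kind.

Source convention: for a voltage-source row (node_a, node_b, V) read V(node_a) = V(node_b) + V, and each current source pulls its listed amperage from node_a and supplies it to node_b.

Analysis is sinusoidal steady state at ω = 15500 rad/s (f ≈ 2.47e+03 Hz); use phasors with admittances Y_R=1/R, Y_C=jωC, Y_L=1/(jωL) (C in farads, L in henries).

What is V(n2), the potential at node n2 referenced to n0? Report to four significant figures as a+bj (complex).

-0.002925-0.007687j V

Apply KCL at each of the 3 non-ground nodes and solve the resulting linear system.
Node n1: branches {C1, R6, I1, R8, R9, R10} → V_1 = -0.04046-0.1087j
Node n2: branches {C2, R4, R5, R6, R7} → V_2 = -0.002925-0.007687j
Node n3: branches {C1, R1, R2, R3, C3, I1, R8, R9, V1} → V_3 = -2.760+0.000j
Source currents: i(V1)=-0.1033-0.07439j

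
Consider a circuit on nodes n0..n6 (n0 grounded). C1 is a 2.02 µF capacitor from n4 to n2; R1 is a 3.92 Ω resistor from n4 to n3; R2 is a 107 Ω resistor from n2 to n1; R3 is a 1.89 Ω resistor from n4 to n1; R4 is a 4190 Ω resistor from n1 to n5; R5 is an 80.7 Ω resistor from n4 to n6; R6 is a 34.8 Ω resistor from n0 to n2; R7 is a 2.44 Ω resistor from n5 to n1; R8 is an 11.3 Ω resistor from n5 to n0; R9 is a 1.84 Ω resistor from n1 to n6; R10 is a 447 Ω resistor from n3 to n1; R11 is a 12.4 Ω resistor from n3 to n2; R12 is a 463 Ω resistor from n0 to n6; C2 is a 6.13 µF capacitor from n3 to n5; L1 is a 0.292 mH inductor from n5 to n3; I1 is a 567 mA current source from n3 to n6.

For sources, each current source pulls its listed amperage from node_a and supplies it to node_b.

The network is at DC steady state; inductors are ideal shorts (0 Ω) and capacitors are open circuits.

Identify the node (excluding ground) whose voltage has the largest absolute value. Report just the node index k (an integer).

Apply KCL at each of the 6 non-ground nodes and solve the resulting linear system.
Node n1: branches {R2, R3, R4, R7, R9, R10} → V_1 = 0.8843
Node n2: branches {C1, R2, R6, R11} → V_2 = 0.03135
Node n3: branches {R1, R10, R11, C2, L1, I1} → V_3 = -0.05632
Node n4: branches {C1, R1, R3, R5} → V_4 = 0.5987
Node n5: branches {R4, R7, R8, C2, L1} → V_5 = -0.05632
Node n6: branches {R5, R9, R12, I1} → V_6 = 1.891
Source currents: i(L1)=0.3907

6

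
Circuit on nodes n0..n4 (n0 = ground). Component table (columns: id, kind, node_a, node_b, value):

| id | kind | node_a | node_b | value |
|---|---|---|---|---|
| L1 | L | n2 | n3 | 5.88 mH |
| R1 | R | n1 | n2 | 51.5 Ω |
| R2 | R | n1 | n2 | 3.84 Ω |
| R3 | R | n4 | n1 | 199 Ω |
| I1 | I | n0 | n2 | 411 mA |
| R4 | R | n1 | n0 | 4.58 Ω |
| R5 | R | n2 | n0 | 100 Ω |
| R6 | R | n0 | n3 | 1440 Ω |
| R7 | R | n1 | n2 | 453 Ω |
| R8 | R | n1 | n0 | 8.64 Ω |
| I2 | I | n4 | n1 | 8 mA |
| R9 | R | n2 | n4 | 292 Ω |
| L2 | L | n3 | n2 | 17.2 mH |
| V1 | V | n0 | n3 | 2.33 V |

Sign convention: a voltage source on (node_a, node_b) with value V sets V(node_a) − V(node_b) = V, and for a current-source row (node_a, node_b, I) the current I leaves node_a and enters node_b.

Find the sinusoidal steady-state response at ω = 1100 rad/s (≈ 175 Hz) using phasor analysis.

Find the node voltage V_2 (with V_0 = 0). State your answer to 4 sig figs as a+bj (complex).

Apply KCL at each of the 4 non-ground nodes and solve the resulting linear system.
Node n1: branches {R1, R2, R3, R4, R7, R8, I2} → V_1 = -0.2145+1.080j
Node n2: branches {L1, R1, R2, I1, R5, R7, R9, L2} → V_2 = -0.4781+2.349j
Node n3: branches {L1, R6, L2, V1} → V_3 = -2.330+0.000j
Node n4: branches {R3, I2, R9} → V_4 = -1.268+1.594j
Source currents: i(V1)=-0.4890+0.3842j

-0.4781+2.349j V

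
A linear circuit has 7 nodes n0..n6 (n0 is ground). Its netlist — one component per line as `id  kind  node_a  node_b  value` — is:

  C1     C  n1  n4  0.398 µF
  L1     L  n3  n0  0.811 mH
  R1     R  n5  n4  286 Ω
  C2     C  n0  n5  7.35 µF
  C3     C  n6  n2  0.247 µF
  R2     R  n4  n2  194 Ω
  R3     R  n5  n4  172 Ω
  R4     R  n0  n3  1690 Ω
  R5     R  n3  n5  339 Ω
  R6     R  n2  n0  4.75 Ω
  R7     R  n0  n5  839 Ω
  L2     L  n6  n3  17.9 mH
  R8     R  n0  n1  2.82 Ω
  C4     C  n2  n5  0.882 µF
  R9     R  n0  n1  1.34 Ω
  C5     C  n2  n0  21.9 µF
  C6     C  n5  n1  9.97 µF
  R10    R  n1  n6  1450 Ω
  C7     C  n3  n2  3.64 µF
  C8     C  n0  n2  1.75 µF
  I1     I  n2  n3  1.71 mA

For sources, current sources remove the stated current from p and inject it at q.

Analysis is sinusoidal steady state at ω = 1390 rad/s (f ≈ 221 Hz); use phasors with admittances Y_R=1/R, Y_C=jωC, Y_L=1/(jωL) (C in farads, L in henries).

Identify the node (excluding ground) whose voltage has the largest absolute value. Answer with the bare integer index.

2

Apply KCL at each of the 6 non-ground nodes and solve the resulting linear system.
Node n1: branches {C1, R8, R9, C6, R10} → V_1 = -1.316e-05-2.866e-06j
Node n2: branches {C3, R2, R6, C4, C5, C7, C8, I1} → V_2 = -0.007784+0.001456j
Node n3: branches {L1, R4, R5, L2, C7, I1} → V_3 = 5.366e-05+0.001929j
Node n4: branches {C1, R1, R2, R3} → V_4 = -0.002869+0.001272j
Node n5: branches {R1, C2, R3, R5, R7, C4, C6} → V_5 = -0.0002231+0.0009998j
Node n6: branches {C3, L2, R10} → V_6 = 0.0001547+0.001931j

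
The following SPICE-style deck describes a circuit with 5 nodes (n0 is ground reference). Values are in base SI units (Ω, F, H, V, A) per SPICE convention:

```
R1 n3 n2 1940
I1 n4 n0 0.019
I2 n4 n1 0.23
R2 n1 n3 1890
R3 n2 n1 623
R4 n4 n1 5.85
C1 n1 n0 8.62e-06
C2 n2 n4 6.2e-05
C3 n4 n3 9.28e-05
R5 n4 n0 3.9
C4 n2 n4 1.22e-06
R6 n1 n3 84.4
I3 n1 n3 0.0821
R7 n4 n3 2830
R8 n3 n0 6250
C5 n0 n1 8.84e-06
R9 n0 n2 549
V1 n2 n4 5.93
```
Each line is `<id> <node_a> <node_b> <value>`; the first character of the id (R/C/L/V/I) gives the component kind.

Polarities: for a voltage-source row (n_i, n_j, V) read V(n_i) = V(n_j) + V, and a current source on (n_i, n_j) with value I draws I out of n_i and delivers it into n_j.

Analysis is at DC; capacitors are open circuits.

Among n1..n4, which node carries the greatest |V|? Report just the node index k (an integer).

MNA unknowns: 4 node voltages V₁..V_4 plus 1 source current (V1)
R1: Y=0.0005155 on G[3,2]
I1: z[4]−=0.019, z[0]+=0.019
I2: z[4]−=0.23, z[1]+=0.23
R2: Y=0.0005291 on G[1,3]
R3: Y=0.001605 on G[2,1]
R4: Y=0.1709 on G[4,1]
C1: Y=0.000 on G[1,0]
C2: Y=0.000 on G[2,4]
C3: Y=0.000 on G[4,3]
R5: Y=0.2564 on G[4,0]
C4: Y=0.000 on G[2,4]
R6: Y=0.01185 on G[1,3]
I3: z[1]−=0.0821, z[3]+=0.0821
R7: Y=0.0003534 on G[4,3]
R8: Y=0.0001600 on G[3,0]
C5: Y=0.000 on G[0,1]
R9: Y=0.001821 on G[0,2]
V1: row V2−V4=5.93, i_V1 at 2,4
solve → V1=1.241, V2=5.810, V3=7.490, V4=-0.1200
aux → i_V1=-0.01705

3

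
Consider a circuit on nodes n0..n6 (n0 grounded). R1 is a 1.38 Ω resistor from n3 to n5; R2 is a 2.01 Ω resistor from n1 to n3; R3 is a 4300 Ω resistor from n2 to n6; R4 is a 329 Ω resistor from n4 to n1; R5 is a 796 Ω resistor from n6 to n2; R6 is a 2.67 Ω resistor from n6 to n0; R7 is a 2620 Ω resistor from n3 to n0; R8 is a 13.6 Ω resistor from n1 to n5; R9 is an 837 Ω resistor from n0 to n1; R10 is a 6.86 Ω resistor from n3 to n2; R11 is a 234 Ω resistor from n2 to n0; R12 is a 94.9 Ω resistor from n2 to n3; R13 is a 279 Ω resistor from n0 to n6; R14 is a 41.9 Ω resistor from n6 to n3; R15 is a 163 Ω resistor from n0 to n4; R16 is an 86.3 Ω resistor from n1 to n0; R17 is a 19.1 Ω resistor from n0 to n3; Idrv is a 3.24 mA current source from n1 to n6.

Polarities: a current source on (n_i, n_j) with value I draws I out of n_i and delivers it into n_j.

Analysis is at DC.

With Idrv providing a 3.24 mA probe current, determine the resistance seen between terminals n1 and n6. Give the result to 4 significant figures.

MNA unknowns: 6 node voltages V₁..V_6
R1: Y=0.7246 on G[3,5]
R2: Y=0.4975 on G[1,3]
R3: Y=0.0002326 on G[2,6]
R4: Y=0.003040 on G[4,1]
R5: Y=0.001256 on G[6,2]
R6: Y=0.3745 on G[6,0]
R7: Y=0.0003817 on G[3,0]
R8: Y=0.07353 on G[1,5]
R9: Y=0.001195 on G[0,1]
R10: Y=0.1458 on G[3,2]
R11: Y=0.004274 on G[2,0]
R12: Y=0.01054 on G[2,3]
R13: Y=0.003584 on G[0,6]
R14: Y=0.02387 on G[6,3]
R15: Y=0.006135 on G[0,4]
R16: Y=0.01159 on G[1,0]
R17: Y=0.05236 on G[0,3]
Idrv: z[1]−=0.00324, z[6]+=0.00324
solve → V1=-0.03589, V2=-0.02993, V3=-0.03109, V4=-0.01189, V5=-0.03153, V6=0.006081

R_eq = 12.95 Ω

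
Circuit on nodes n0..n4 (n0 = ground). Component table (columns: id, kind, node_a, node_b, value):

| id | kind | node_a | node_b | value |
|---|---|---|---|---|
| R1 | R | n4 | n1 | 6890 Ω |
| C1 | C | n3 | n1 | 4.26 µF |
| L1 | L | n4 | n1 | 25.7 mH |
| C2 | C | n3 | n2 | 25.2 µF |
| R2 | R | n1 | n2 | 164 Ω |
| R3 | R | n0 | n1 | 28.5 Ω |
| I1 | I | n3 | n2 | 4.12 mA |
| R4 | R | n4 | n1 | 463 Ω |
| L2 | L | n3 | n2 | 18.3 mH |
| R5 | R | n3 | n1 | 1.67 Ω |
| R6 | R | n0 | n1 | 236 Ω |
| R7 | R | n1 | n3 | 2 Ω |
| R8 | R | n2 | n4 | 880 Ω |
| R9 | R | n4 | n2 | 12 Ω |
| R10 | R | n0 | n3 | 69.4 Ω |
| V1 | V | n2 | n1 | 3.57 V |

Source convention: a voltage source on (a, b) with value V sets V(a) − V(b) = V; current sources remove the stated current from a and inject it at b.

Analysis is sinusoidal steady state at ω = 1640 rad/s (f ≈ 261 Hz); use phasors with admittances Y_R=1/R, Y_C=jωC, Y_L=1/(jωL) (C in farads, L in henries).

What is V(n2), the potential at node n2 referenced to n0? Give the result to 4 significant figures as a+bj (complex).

3.571-0.006923j V

MNA unknowns: 4 node voltages V₁..V_4 plus 1 source current (V1)
R1: Y=0.0001451+0.000j on G[4,1]
C1: Y=0.000+0.006986j on G[3,1]
L1: Y=0.000-0.02373j on G[4,1]
C2: Y=0.000+0.04133j on G[3,2]
R2: Y=0.006098+0.000j on G[1,2]
R3: Y=0.03509+0.000j on G[0,1]
I1: z[3]−=0.00412, z[2]+=0.00412
R4: Y=0.002160+0.000j on G[4,1]
L2: Y=0.000-0.03332j on G[3,2]
R5: Y=0.5988+0.000j on G[3,1]
R6: Y=0.004237+0.000j on G[0,1]
R7: Y=0.5000+0.000j on G[1,3]
R8: Y=0.001136+0.000j on G[2,4]
R9: Y=0.08333+0.000j on G[4,2]
R10: Y=0.01441+0.000j on G[0,3]
V1: row V2−V1=3.57, i_V1 at 2,1
solve → V1=0.0009023-0.006923j, V2=3.571-0.006923j, V3=-0.002463+0.01889j, V4=3.234+0.8772j
aux → i_V1=-0.04628+0.04606j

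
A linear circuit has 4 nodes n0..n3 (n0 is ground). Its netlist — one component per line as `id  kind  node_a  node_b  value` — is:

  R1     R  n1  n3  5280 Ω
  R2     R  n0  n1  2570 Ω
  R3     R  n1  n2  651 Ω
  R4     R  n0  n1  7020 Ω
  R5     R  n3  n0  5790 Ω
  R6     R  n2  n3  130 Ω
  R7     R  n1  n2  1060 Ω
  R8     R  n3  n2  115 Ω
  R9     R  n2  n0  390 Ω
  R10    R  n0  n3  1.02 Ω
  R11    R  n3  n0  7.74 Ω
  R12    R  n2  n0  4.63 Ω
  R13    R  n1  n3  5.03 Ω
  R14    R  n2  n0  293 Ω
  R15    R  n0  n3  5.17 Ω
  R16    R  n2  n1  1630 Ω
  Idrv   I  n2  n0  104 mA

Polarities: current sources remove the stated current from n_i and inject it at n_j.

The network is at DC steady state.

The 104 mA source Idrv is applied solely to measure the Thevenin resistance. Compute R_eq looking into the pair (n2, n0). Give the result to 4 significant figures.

R_eq = 4.148 Ω

Element admittances at DC:
  Y(R1) = 0.0001894 S between n1,n3
  Y(R2) = 0.0003891 S between n0,n1
  Y(R3) = 0.001536 S between n1,n2
  Y(R4) = 0.0001425 S between n0,n1
  Y(R5) = 0.0001727 S between n3,n0
  Y(R6) = 0.007692 S between n2,n3
  Y(R7) = 0.0009434 S between n1,n2
  Y(R8) = 0.008696 S between n3,n2
  Y(R9) = 0.002564 S between n2,n0
  Y(R10) = 0.9804 S between n0,n3
  Y(R11) = 0.1292 S between n3,n0
  Y(R12) = 0.2160 S between n2,n0
  Y(R13) = 0.1988 S between n1,n3
  Y(R14) = 0.003413 S between n2,n0
  Y(R15) = 0.1934 S between n0,n3
  Y(R16) = 0.0006135 S between n2,n1
  Idrv: injects 0.104 A into n0 (from n2)
Assemble and solve the 3×3 MNA system:
  V(n1)=-0.01280  V(n2)=-0.4313  V(n3)=-0.006333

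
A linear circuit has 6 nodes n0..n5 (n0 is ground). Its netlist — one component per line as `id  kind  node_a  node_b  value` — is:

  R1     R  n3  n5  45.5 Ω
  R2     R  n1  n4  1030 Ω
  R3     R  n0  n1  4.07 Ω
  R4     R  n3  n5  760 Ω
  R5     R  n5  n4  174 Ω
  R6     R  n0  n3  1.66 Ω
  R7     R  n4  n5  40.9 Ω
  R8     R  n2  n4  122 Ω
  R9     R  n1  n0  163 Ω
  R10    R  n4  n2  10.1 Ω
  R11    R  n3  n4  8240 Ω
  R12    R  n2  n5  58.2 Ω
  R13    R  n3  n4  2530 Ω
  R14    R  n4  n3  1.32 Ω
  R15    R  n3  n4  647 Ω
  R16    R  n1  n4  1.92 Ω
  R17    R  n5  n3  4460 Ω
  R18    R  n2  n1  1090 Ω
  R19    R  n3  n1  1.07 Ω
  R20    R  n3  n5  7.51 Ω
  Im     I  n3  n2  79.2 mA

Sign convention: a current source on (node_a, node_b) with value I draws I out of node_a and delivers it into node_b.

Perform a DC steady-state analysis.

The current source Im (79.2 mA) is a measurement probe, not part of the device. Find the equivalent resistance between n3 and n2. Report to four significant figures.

Element admittances at DC:
  Y(R1) = 0.02198 S between n3,n5
  Y(R2) = 0.0009709 S between n1,n4
  Y(R3) = 0.2457 S between n0,n1
  Y(R4) = 0.001316 S between n3,n5
  Y(R5) = 0.005747 S between n5,n4
  Y(R6) = 0.6024 S between n0,n3
  Y(R7) = 0.02445 S between n4,n5
  Y(R8) = 0.008197 S between n2,n4
  Y(R9) = 0.006135 S between n1,n0
  Y(R10) = 0.09901 S between n4,n2
  Y(R11) = 0.0001214 S between n3,n4
  Y(R12) = 0.01718 S between n2,n5
  Y(R13) = 0.0003953 S between n3,n4
  Y(R14) = 0.7576 S between n4,n3
  Y(R15) = 0.001546 S between n3,n4
  Y(R16) = 0.5208 S between n1,n4
  Y(R17) = 0.0002242 S between n5,n3
  Y(R18) = 0.0009174 S between n2,n1
  Y(R19) = 0.9346 S between n3,n1
  Y(R20) = 0.1332 S between n3,n5
  Im: injects 0.0792 A into n2 (from n3)
Assemble and solve the 5×5 MNA system:
  V(n1)=0.01405  V(n2)=0.6879  V(n3)=-0.005872  V(n4)=0.05531  V(n5)=0.06160

R_eq = 8.760 Ω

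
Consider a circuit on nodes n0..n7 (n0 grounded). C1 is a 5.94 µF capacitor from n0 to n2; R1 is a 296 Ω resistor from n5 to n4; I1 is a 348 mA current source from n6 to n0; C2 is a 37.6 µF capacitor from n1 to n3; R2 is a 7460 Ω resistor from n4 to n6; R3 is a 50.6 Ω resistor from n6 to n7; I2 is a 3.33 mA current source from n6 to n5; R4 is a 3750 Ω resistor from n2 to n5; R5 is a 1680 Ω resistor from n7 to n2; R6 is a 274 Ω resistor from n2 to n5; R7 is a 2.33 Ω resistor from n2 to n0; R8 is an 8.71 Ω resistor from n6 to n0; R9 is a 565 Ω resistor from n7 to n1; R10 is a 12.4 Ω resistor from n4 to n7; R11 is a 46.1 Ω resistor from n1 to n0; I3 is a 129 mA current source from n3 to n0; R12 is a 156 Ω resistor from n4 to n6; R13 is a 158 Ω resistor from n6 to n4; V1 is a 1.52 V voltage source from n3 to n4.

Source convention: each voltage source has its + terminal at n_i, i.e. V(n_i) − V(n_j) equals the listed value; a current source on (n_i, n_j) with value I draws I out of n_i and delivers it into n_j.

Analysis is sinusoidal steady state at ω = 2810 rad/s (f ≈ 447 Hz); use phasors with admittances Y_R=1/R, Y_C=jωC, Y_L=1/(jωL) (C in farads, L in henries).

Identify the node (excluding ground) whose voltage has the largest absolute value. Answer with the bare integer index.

Apply KCL at each of the 7 non-ground nodes and solve the resulting linear system.
Node n1: branches {C2, R9, R11} → V_1 = -3.358-0.3555j
Node n2: branches {C1, R4, R5, R6, R7} → V_2 = -0.02297+0.002550j
Node n3: branches {C2, I3, V1} → V_3 = -3.441+0.3129j
Node n4: branches {R1, R2, R10, R12, R13, V1} → V_4 = -4.961+0.3129j
Node n5: branches {R1, I2, R4, R6} → V_5 = -1.854+0.1463j
Node n6: branches {I1, R2, R3, I2, R8, R12, R13} → V_6 = -3.434+0.06098j
Node n7: branches {R3, R5, R9, R10} → V_7 = -4.611+0.2511j
Source currents: i(V1)=-0.05838+0.008786j

4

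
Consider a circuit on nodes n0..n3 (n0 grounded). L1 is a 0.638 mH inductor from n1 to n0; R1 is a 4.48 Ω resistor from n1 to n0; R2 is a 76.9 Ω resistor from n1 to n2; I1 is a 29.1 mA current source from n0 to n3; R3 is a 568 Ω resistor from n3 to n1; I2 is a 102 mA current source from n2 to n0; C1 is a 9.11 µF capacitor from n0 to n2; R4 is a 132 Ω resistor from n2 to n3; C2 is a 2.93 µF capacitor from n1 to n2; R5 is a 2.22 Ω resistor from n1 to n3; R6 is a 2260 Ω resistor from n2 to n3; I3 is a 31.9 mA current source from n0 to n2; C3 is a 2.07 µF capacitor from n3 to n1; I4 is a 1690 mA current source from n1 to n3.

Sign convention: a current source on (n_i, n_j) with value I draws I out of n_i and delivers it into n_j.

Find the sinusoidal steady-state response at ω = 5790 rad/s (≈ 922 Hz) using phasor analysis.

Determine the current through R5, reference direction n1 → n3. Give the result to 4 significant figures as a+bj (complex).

-1.680+0.03950j A

MNA unknowns: 3 node voltages V₁..V_3
L1: Y=0.000-0.2707j on G[1,0]
R1: Y=0.2232+0.000j on G[1,0]
R2: Y=0.01300+0.000j on G[1,2]
I1: z[0]−=0.0291, z[3]+=0.0291
R3: Y=0.001761+0.000j on G[3,1]
I2: z[2]−=0.102, z[0]+=0.102
C1: Y=0.000+0.05275j on G[0,2]
R4: Y=0.007576+0.000j on G[2,3]
C2: Y=0.000+0.01696j on G[1,2]
R5: Y=0.4505+0.000j on G[1,3]
R6: Y=0.0004425+0.000j on G[2,3]
I3: z[0]−=0.0319, z[2]+=0.0319
C3: Y=0.000+0.01199j on G[3,1]
I4: z[1]−=1.69, z[3]+=1.69
solve → V1=-0.04490-0.01083j, V2=-0.1846+0.5317j, V3=3.686-0.09853j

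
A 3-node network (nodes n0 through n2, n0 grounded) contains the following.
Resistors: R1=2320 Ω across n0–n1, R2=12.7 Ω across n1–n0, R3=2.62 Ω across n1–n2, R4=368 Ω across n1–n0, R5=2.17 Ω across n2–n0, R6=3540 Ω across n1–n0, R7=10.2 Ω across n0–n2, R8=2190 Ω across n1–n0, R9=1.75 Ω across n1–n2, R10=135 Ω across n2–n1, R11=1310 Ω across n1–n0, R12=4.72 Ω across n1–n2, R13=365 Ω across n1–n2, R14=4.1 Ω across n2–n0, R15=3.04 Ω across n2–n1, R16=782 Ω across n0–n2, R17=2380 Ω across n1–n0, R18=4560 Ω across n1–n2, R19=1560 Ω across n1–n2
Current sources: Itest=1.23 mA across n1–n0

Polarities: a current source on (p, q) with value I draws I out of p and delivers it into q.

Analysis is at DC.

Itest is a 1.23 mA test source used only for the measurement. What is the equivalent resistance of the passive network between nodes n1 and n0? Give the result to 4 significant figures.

R_eq = 1.645 Ω

MNA unknowns: 2 node voltages V₁..V_2
R1: Y=0.0004310 on G[0,1]
R2: Y=0.07874 on G[1,0]
R3: Y=0.3817 on G[1,2]
R4: Y=0.002717 on G[1,0]
R5: Y=0.4608 on G[2,0]
R6: Y=0.0002825 on G[1,0]
R7: Y=0.09804 on G[0,2]
R8: Y=0.0004566 on G[1,0]
R9: Y=0.5714 on G[1,2]
R10: Y=0.007407 on G[2,1]
R11: Y=0.0007634 on G[1,0]
R12: Y=0.2119 on G[1,2]
R13: Y=0.002740 on G[1,2]
R14: Y=0.2439 on G[2,0]
R15: Y=0.3289 on G[2,1]
R16: Y=0.001279 on G[0,2]
R17: Y=0.0004202 on G[1,0]
R18: Y=0.0002193 on G[1,2]
R19: Y=0.0006410 on G[1,2]
Itest: z[1]−=0.00123, z[0]+=0.00123
solve → V1=-0.002023, V2=-0.001319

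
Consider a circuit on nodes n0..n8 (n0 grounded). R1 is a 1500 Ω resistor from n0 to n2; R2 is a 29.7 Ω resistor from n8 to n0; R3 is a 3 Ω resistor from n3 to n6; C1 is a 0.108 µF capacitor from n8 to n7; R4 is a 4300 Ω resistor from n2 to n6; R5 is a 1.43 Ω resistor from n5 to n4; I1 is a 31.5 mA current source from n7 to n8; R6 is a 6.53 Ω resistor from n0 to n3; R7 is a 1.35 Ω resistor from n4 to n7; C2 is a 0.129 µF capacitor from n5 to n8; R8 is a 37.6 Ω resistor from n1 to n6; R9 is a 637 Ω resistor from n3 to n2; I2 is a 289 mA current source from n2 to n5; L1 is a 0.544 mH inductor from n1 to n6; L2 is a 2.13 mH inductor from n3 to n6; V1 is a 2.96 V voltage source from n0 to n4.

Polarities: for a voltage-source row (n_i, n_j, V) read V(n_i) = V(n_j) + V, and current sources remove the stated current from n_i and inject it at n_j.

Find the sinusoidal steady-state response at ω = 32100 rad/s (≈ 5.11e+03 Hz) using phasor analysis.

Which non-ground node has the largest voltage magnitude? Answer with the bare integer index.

Apply KCL at each of the 8 non-ground nodes and solve the resulting linear system.
Node n1: branches {R8, L1} → V_1 = -1.454-0.003559j
Node n2: branches {R1, R4, R9, I2} → V_2 = -118.1-0.0003343j
Node n3: branches {R3, R6, R9, L2} → V_3 = -1.373+1.455e-06j
Node n4: branches {R5, R7, V1} → V_4 = -2.960+0.000j
Node n5: branches {R5, C2, I2} → V_5 = -2.542+0.01951j
Node n6: branches {R3, R4, R8, L1, L2} → V_6 = -1.454-0.003559j
Node n7: branches {C1, I1, R7} → V_7 = -2.999+0.01756j
Node n8: branches {R2, C1, I1, C2} → V_8 = 0.7525-0.7914j
Source currents: i(V1)=-0.2637-0.02665j

2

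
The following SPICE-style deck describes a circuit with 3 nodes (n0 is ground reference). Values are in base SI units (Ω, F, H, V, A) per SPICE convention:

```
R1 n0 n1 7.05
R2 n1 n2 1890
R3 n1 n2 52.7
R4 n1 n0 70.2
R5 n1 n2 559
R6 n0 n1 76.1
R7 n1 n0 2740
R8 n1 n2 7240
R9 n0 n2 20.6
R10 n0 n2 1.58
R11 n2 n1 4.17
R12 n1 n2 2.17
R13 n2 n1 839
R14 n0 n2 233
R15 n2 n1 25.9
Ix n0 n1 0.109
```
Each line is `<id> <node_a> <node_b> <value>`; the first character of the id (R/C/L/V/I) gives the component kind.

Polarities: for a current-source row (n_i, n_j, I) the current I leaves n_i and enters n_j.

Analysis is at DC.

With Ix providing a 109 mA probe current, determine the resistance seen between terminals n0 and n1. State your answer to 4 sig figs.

R_eq = 1.885 Ω

MNA unknowns: 2 node voltages V₁..V_2
R1: Y=0.1418 on G[0,1]
R2: Y=0.0005291 on G[1,2]
R3: Y=0.01898 on G[1,2]
R4: Y=0.01425 on G[1,0]
R5: Y=0.001789 on G[1,2]
R6: Y=0.01314 on G[0,1]
R7: Y=0.0003650 on G[1,0]
R8: Y=0.0001381 on G[1,2]
R9: Y=0.04854 on G[0,2]
R10: Y=0.6329 on G[0,2]
R11: Y=0.2398 on G[2,1]
R12: Y=0.4608 on G[1,2]
R13: Y=0.001192 on G[2,1]
R14: Y=0.004292 on G[0,2]
R15: Y=0.03861 on G[2,1]
Ix: z[0]−=0.109, z[1]+=0.109
solve → V1=0.2055, V2=0.1081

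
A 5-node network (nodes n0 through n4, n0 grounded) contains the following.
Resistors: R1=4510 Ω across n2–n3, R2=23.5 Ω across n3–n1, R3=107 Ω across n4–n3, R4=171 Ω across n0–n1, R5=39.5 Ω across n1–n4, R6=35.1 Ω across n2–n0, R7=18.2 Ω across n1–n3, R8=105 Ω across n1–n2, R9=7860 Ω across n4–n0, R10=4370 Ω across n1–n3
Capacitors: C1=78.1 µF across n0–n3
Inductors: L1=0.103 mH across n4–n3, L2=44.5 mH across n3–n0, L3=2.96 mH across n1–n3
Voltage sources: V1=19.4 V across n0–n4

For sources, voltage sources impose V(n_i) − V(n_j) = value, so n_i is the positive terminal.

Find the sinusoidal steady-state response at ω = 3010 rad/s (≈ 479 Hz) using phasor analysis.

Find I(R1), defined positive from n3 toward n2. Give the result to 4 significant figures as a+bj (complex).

MNA unknowns: 4 node voltages V₁..V_4 plus 1 source current (V1)
R1: Y=0.0002217+0.000j on G[2,3]
R2: Y=0.04255+0.000j on G[3,1]
R3: Y=0.009346+0.000j on G[4,3]
C1: Y=0.000+0.2351j on G[0,3]
R4: Y=0.005848+0.000j on G[0,1]
R5: Y=0.02532+0.000j on G[1,4]
R6: Y=0.02849+0.000j on G[2,0]
R7: Y=0.05495+0.000j on G[1,3]
R8: Y=0.009524+0.000j on G[1,2]
R9: Y=0.0001272+0.000j on G[4,0]
L1: Y=0.000-3.225j on G[4,3]
L2: Y=0.000-0.007466j on G[3,0]
R10: Y=0.0002288+0.000j on G[1,3]
L3: Y=0.000-0.1122j on G[1,3]
V1: row V0−V4=19.4, i_V1 at 0,4
solve → V1=-19.50+1.183j, V2=-4.979+0.2952j, V3=-20.86+0.09077j, V4=-19.40+0.000j
aux → i_V1=-0.2790-4.732j

-0.003521-4.532e-05j A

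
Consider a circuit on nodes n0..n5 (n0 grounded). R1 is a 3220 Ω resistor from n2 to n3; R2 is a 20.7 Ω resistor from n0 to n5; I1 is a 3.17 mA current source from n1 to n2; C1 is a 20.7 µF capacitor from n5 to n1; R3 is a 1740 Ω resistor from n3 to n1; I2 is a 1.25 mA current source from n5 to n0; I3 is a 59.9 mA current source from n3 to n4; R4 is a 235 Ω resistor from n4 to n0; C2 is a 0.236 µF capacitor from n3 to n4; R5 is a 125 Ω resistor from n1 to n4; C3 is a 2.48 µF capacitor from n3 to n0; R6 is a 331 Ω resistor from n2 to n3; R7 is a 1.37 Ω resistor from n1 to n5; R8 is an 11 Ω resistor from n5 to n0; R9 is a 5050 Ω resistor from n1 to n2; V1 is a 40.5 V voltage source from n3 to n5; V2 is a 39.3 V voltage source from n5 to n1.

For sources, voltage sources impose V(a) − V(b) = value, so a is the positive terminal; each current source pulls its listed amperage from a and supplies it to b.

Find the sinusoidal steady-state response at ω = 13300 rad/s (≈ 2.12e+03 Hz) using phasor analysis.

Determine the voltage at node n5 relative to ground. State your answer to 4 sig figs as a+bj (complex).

Element admittances at ω=13300 rad/s:
  Y(R1) = 0.0003106+0.000j S between n2,n3
  Y(R2) = 0.04831+0.000j S between n0,n5
  I1: injects 0.00317 A into n2 (from n1)
  Y(C1) = 0.000+0.2753j S between n5,n1
  Y(R3) = 0.0005747+0.000j S between n3,n1
  I2: injects 0.00125 A into n0 (from n5)
  I3: injects 0.0599 A into n4 (from n3)
  Y(R4) = 0.004255+0.000j S between n4,n0
  Y(C2) = 0.000+0.003139j S between n3,n4
  Y(R5) = 0.008000+0.000j S between n1,n4
  Y(C3) = 0.000+0.03298j S between n3,n0
  Y(R6) = 0.003021+0.000j S between n2,n3
  Y(R7) = 0.7299+0.000j S between n1,n5
  Y(R8) = 0.09091+0.000j S between n5,n0
  Y(R9) = 0.0001980+0.000j S between n1,n2
  V1: constraint V(n3)−V(n5) = 40.5
  V2: constraint V(n5)−V(n1) = 39.3
Assemble and solve the 7×7 MNA system:
  V(n1)=-41.01-9.440j  V(n2)=35.21-9.440j  V(n3)=38.79-9.440j  V(n4)=-17.36+8.218j  V(n5)=-1.715-9.440j
  i(V1)=-0.4845-1.456j  i(V2)=-28.93-10.96j

-1.715-9.440j V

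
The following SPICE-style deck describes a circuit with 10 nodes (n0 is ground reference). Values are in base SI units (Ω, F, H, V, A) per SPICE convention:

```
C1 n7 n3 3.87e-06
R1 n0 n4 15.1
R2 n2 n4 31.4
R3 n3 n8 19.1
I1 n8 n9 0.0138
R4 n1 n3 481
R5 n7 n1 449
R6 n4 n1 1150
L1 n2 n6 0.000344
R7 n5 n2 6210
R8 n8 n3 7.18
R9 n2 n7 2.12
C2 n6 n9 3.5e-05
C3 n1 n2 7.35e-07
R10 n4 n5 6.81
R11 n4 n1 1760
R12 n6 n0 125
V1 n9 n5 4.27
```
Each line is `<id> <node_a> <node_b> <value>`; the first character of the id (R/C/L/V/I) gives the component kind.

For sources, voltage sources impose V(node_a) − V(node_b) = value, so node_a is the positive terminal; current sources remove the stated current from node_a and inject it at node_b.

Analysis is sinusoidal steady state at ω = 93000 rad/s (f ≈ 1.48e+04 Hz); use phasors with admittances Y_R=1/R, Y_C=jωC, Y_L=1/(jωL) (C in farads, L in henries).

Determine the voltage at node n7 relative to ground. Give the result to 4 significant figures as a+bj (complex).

1.296-1.907j V

Apply KCL at each of the 9 non-ground nodes and solve the resulting linear system.
Node n1: branches {R4, R5, R6, C3, R11} → V_1 = 1.361-1.866j
Node n2: branches {R2, L1, R7, R9, C3} → V_2 = 1.324-1.907j
Node n3: branches {C1, R3, R4, R8} → V_3 = 1.296-1.869j
Node n4: branches {R1, R2, R6, R10, R11} → V_4 = -0.4005-0.04642j
Node n5: branches {R7, R10, V1} → V_5 = -0.9725+0.3541j
Node n6: branches {L1, C2, R12} → V_6 = 3.316+0.3842j
Node n7: branches {C1, R5, R9} → V_7 = 1.296-1.907j
Node n8: branches {R3, I1, R8} → V_8 = 1.224-1.869j
Node n9: branches {I1, C2, V1} → V_9 = 3.298+0.3541j
Source currents: i(V1)=-0.08436+0.05917j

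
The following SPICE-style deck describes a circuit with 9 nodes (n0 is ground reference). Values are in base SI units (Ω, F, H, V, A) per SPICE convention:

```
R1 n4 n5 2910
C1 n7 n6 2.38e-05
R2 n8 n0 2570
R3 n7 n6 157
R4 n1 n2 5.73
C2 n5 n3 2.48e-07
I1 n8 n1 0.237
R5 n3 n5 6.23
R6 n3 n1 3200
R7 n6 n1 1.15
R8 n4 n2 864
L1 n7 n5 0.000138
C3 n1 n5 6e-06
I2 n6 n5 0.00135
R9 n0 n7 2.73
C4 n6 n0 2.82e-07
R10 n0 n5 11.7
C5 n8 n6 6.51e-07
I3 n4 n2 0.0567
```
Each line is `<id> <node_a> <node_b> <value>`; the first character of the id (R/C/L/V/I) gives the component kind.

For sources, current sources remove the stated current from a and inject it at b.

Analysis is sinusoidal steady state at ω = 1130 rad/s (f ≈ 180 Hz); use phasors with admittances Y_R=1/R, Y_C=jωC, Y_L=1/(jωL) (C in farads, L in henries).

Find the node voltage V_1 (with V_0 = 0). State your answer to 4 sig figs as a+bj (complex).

-2.035-2.560j V

MNA unknowns: 8 node voltages V₁..V_8
R1: Y=0.0003436+0.000j on G[4,5]
C1: Y=0.000+0.02689j on G[7,6]
R2: Y=0.0003891+0.000j on G[8,0]
R3: Y=0.006369+0.000j on G[7,6]
R4: Y=0.1745+0.000j on G[1,2]
C2: Y=0.000+0.0002802j on G[5,3]
I1: z[8]−=0.237, z[1]+=0.237
R5: Y=0.1605+0.000j on G[3,5]
R6: Y=0.0003125+0.000j on G[3,1]
R7: Y=0.8696+0.000j on G[6,1]
R8: Y=0.001157+0.000j on G[4,2]
L1: Y=0.000-6.413j on G[7,5]
C3: Y=0.000+0.006780j on G[1,5]
I2: z[6]−=0.00135, z[5]+=0.00135
R9: Y=0.3663+0.000j on G[0,7]
C4: Y=0.000+0.0003187j on G[6,0]
R10: Y=0.08547+0.000j on G[0,5]
C5: Y=0.000+0.0007356j on G[8,6]
I3: z[4]−=0.0567, z[2]+=0.0567
solve → V1=-2.035-2.560j, V2=-1.958-2.556j, V3=0.1090-0.2180j, V4=-39.26-2.020j, V5=0.1132-0.2135j, V6=-2.306-2.578j, V7=0.1136-0.2124j, V8=-133.9+248.8j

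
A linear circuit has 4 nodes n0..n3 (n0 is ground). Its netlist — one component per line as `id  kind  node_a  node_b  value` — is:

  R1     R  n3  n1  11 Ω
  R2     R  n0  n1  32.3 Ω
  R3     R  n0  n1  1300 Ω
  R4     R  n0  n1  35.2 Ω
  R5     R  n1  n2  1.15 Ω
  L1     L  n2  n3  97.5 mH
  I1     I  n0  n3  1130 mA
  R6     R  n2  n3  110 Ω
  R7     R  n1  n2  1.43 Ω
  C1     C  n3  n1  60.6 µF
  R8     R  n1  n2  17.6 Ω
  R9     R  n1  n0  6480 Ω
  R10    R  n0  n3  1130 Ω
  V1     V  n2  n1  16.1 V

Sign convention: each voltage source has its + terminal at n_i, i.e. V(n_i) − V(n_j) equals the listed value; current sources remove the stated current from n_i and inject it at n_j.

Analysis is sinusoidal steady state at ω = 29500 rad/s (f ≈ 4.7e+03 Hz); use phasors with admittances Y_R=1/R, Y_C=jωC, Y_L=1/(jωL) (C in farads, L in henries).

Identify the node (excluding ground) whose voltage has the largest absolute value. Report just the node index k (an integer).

2

Element admittances at ω=29500 rad/s:
  Y(R1) = 0.09091+0.000j S between n3,n1
  Y(R2) = 0.03096+0.000j S between n0,n1
  Y(R3) = 0.0007692+0.000j S between n0,n1
  Y(R4) = 0.02841+0.000j S between n0,n1
  Y(R5) = 0.8696+0.000j S between n1,n2
  Y(L1) = 0.000-0.0003477j S between n2,n3
  I1: injects 1.13 A into n3 (from n0)
  Y(R6) = 0.009091+0.000j S between n2,n3
  Y(R7) = 0.6993+0.000j S between n1,n2
  Y(C1) = 0.000+1.788j S between n3,n1
  Y(R8) = 0.05682+0.000j S between n1,n2
  Y(R9) = 0.0001543+0.000j S between n1,n0
  Y(R10) = 0.0008850+0.000j S between n0,n3
  V1: constraint V(n2)−V(n1) = 16.1
Assemble and solve the 4×4 MNA system:
  V(n1)=18.47+0.01017j  V(n2)=34.57+0.01017j  V(n3)=18.51-0.6927j
  i(V1)=-26.32-0.0008051j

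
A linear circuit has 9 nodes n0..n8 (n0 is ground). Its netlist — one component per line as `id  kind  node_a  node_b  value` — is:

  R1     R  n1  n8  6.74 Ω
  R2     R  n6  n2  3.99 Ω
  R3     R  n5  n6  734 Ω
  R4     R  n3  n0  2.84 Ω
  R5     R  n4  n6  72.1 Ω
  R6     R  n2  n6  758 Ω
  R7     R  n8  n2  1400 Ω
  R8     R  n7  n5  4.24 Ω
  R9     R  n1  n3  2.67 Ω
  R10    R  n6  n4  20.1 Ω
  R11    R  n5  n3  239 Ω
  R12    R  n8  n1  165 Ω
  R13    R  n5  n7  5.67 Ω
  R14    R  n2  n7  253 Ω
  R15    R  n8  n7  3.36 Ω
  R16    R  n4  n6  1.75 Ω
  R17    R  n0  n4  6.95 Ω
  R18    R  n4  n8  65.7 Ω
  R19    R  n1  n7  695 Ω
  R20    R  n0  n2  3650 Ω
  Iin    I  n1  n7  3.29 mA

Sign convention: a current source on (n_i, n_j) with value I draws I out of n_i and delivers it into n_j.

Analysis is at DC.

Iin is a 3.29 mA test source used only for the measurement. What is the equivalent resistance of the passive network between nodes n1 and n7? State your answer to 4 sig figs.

R_eq = 8.587 Ω

Apply KCL at each of the 8 non-ground nodes and solve the resulting linear system.
Node n1: branches {R1, R9, R12, R19, Iin} → V_1 = -0.002168
Node n2: branches {R2, R6, R7, R14, R20} → V_2 = 0.002956
Node n3: branches {R4, R9, R11} → V_3 = -0.0009636
Node n4: branches {R5, R10, R16, R17, R18} → V_4 = 0.002352
Node n5: branches {R3, R8, R11, R13} → V_5 = 0.02573
Node n6: branches {R2, R3, R5, R6, R10, R16} → V_6 = 0.002559
Node n7: branches {R8, R13, R14, R15, R19, Iin} → V_7 = 0.02608
Node n8: branches {R1, R7, R12, R15, R18} → V_8 = 0.01595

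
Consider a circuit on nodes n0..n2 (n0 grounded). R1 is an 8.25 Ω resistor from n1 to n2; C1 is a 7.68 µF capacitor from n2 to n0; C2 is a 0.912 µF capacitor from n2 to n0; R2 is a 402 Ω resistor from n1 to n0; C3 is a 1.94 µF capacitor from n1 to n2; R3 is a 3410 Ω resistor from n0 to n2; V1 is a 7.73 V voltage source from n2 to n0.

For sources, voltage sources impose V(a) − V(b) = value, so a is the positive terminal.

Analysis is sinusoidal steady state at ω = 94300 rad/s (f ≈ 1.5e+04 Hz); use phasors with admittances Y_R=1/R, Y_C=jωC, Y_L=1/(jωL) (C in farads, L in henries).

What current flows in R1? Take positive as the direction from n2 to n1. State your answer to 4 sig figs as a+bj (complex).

Apply KCL at each of the 2 non-ground nodes and solve the resulting linear system.
Node n1: branches {R1, R2, C3} → V_1 = 7.681+0.07213j
Node n2: branches {R1, C1, C2, C3, R3, V1} → V_2 = 7.730+0.000j
Source currents: i(V1)=-0.02137-6.263j

0.005912-0.008743j A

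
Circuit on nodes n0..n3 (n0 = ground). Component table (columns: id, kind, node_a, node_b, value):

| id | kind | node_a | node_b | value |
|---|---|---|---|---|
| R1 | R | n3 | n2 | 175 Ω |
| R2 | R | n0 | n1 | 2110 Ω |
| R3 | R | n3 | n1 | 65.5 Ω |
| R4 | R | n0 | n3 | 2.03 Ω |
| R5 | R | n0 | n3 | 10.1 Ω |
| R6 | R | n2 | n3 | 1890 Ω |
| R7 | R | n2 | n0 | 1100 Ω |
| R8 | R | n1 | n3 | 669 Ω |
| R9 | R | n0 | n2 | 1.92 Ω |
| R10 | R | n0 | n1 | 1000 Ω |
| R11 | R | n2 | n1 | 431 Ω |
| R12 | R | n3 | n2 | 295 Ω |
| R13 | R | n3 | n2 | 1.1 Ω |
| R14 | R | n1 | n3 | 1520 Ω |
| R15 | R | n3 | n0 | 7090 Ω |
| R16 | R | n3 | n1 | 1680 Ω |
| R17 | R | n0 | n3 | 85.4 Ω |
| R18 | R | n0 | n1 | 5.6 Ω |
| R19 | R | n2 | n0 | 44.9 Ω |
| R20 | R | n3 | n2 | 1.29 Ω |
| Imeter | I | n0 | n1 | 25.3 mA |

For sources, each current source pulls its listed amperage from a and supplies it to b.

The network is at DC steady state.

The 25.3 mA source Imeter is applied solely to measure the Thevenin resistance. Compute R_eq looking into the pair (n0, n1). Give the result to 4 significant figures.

R_eq = 5.000 Ω

Apply KCL at each of the 3 non-ground nodes and solve the resulting linear system.
Node n1: branches {R2, R3, R8, R10, R11, R14, R16, R18, Imeter} → V_1 = 0.1265
Node n2: branches {R1, R6, R7, R9, R11, R12, R13, R19, R20} → V_2 = 0.001959
Node n3: branches {R1, R3, R4, R5, R6, R8, R12, R13, R14, R15, R16, R17, R20} → V_3 = 0.002417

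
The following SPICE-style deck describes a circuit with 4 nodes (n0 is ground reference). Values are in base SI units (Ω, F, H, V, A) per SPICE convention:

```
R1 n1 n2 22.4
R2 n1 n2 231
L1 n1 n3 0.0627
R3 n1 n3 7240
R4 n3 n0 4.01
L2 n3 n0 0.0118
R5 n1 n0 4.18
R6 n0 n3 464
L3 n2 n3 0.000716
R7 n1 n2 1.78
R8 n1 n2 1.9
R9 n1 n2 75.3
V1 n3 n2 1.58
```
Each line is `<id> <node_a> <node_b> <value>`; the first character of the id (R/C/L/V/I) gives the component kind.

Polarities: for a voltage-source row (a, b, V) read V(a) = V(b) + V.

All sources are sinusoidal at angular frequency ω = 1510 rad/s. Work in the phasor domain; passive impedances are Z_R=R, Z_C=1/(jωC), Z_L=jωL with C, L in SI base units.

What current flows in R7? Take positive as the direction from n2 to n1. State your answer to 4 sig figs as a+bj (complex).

MNA unknowns: 3 node voltages V₁..V_3 plus 1 source current (V1)
R1: Y=0.04464+0.000j on G[1,2]
R2: Y=0.004329+0.000j on G[1,2]
L1: Y=0.000-0.01056j on G[1,3]
R3: Y=0.0001381+0.000j on G[1,3]
R4: Y=0.2494+0.000j on G[3,0]
L2: Y=0.000-0.05612j on G[3,0]
R5: Y=0.2392+0.000j on G[1,0]
R6: Y=0.002155+0.000j on G[0,3]
L3: Y=0.000-0.9249j on G[2,3]
R7: Y=0.5618+0.000j on G[1,2]
R8: Y=0.5263+0.000j on G[1,2]
R9: Y=0.01328+0.000j on G[1,2]
V1: row V3−V2=1.58, i_V1 at 3,2
solve → V1=-0.7410+0.06467j, V2=-0.8956+0.09121j, V3=0.6844+0.09121j
aux → i_V1=-0.1778+1.492j

-0.08681+0.01491j A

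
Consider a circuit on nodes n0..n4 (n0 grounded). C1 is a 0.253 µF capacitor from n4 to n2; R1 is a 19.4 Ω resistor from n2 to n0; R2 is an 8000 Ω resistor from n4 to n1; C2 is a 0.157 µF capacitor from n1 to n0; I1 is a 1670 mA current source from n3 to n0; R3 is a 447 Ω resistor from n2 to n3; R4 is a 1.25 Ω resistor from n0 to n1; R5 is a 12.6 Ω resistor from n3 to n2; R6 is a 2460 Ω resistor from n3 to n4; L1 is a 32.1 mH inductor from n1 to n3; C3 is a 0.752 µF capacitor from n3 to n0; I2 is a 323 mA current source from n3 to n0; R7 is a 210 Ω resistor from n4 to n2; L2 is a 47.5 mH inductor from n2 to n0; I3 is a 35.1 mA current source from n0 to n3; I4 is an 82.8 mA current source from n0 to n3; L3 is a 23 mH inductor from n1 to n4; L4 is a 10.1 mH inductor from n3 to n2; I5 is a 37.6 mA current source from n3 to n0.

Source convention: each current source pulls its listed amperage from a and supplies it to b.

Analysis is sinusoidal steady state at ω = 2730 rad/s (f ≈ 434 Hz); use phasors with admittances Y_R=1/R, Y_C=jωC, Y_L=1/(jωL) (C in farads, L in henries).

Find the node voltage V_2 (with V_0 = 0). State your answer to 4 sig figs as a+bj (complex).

MNA unknowns: 4 node voltages V₁..V_4
C1: Y=0.000+0.0006907j on G[4,2]
R1: Y=0.05155+0.000j on G[2,0]
R2: Y=0.0001250+0.000j on G[4,1]
C2: Y=0.000+0.0004286j on G[1,0]
I1: z[3]−=1.67, z[0]+=1.67
R3: Y=0.002237+0.000j on G[2,3]
R4: Y=0.8000+0.000j on G[0,1]
R5: Y=0.07937+0.000j on G[3,2]
R6: Y=0.0004065+0.000j on G[3,4]
L1: Y=0.000-0.01141j on G[1,3]
C3: Y=0.000+0.002053j on G[3,0]
I2: z[3]−=0.323, z[0]+=0.323
R7: Y=0.004762+0.000j on G[4,2]
L2: Y=0.000-0.007712j on G[2,0]
I3: z[0]−=0.0351, z[3]+=0.0351
I4: z[0]−=0.0828, z[3]+=0.0828
L3: Y=0.000-0.01593j on G[1,4]
L4: Y=0.000-0.03627j on G[3,2]
I5: z[3]−=0.0376, z[0]+=0.0376
solve → V1=-0.5325+0.5679j, V2=-28.06-11.28j, V3=-43.39-22.93j, V4=1.589-9.380j

-28.06-11.28j V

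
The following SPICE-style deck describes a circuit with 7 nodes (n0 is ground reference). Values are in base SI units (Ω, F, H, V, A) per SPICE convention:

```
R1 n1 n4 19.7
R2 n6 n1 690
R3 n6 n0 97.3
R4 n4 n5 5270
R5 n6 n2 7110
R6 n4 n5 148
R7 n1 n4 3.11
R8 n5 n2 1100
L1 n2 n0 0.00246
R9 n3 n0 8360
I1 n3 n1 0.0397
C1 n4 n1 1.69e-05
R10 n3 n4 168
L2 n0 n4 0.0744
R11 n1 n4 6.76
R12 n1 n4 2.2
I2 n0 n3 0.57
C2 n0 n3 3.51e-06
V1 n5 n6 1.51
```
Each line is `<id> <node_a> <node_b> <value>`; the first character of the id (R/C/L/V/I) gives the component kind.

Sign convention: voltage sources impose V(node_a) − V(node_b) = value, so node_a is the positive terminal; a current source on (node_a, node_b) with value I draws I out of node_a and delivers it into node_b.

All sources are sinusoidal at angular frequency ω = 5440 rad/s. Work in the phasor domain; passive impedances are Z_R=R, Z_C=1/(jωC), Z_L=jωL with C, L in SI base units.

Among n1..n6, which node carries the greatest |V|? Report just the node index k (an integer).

MNA unknowns: 6 node voltages V₁..V_6 plus 1 source current (V1)
R1: Y=0.05076+0.000j on G[1,4]
R2: Y=0.001449+0.000j on G[6,1]
R3: Y=0.01028+0.000j on G[6,0]
R4: Y=0.0001898+0.000j on G[4,5]
R5: Y=0.0001406+0.000j on G[6,2]
R6: Y=0.006757+0.000j on G[4,5]
R7: Y=0.3215+0.000j on G[1,4]
R8: Y=0.0009091+0.000j on G[5,2]
L1: Y=0.000-0.07473j on G[2,0]
R9: Y=0.0001196+0.000j on G[3,0]
I1: z[3]−=0.0397, z[1]+=0.0397
C1: Y=0.000+0.09194j on G[4,1]
R10: Y=0.005952+0.000j on G[3,4]
L2: Y=0.000-0.002471j on G[0,4]
R11: Y=0.1479+0.000j on G[1,4]
R12: Y=0.4545+0.000j on G[1,4]
I2: z[0]−=0.57, z[3]+=0.57
C2: Y=0.000+0.01909j on G[0,3]
V1: row V5−V6=1.51, i_V1 at 5,6
solve → V1=10.17-13.87j, V2=0.08394+0.06947j, V3=5.003-29.34j, V4=10.14-13.88j, V5=5.231-5.906j, V6=3.721-5.906j
aux → i_V1=0.02941-0.04999j

3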